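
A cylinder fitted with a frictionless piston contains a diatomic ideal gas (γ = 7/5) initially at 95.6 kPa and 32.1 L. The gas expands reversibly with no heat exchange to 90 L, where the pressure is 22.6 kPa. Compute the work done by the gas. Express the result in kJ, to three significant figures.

Adiabatic: W = (P₁V₁ − P₂V₂)/(γ − 1) with γ = 7/5.
P₁V₁ = 3069 J, P₂V₂ = 2034 J.
W = (3069 − 2034) / 0.4 = 2587 J.

W ≈ 2.59 kJ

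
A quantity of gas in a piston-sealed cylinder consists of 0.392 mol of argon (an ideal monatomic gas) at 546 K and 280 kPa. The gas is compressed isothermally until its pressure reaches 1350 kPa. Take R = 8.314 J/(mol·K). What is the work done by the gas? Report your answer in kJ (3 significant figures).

Isothermal process: W = nRT ln(V₂/V₁) = nRT ln(P₁/P₂).
W = (0.392)(8.314)(546) × ln(280/1350)
  = 1779 × ln(0.2074) = 1779 × -1.573
W_by_gas = -2799 J.

W ≈ -2.80 kJ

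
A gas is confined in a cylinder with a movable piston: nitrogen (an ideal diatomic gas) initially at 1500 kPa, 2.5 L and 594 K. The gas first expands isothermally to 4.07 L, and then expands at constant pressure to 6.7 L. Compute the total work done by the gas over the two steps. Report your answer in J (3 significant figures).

Step 1 (isothermal): W = P₁V₁ ln(V₂/V₁) = (3750) ln(4.07/2.5) = 1828 J.
After step 1: P = 921.4 kPa, V = 4.07 L, T = 594 K.
Step 2 (isobaric): W = PΔV = (921.4 kPa)(6.7 − 4.07 L) = 2423 J.
W_total = 1828 + 2423 = 4251 J.

W_total ≈ 4250 J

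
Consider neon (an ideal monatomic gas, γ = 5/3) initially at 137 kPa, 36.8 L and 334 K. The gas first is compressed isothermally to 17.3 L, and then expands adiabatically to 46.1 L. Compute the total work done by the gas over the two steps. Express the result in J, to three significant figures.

W_total ≈ -177 J

Step 1 (isothermal): W = P₁V₁ ln(V₂/V₁) = (5042) ln(17.3/36.8) = -3805 J.
After step 1: P = 291.4 kPa, V = 17.3 L, T = 334 K.
Step 2 (adiabatic): W = (P₁V₁ − P₂V₂)/(γ−1) = (5042 − 2623)/0.667 = 3628 J.
W_total = -3805 + 3628 = -177.5 J.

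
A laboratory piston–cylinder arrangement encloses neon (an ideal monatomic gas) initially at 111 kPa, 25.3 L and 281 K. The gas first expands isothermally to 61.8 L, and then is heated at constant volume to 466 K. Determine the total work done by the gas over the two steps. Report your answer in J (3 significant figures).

Step 1 (isothermal): W = P₁V₁ ln(V₂/V₁) = (2808) ln(61.8/25.3) = 2508 J.
Step 2 (isochoric): W = 0 (constant volume).
W_total = 2508 + 0 = 2508 J.

W_total ≈ 2510 J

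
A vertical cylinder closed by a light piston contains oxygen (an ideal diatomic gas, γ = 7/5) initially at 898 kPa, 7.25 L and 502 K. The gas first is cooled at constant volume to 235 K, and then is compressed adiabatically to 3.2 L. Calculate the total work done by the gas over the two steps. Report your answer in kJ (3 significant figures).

Step 1 (isochoric): W = 0 (constant volume).
After step 1: P = 420.4 kPa (V unchanged).
Step 2 (adiabatic): W = (P₁V₁ − P₂V₂)/(γ−1) = (3048 − 4227)/0.4 = -2949 J.
W_total = 0 − 2949 = -2949 J.

W_total ≈ -2.95 kJ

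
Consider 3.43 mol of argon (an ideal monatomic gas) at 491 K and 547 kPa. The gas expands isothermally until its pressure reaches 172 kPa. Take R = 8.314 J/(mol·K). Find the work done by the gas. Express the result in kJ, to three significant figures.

W ≈ 16.2 kJ

Isothermal process: W = nRT ln(V₂/V₁) = nRT ln(P₁/P₂).
W = (3.43)(8.314)(491) × ln(547/172)
  = 14002 × ln(3.18) = 14002 × 1.157
W_by_gas = 16200 J.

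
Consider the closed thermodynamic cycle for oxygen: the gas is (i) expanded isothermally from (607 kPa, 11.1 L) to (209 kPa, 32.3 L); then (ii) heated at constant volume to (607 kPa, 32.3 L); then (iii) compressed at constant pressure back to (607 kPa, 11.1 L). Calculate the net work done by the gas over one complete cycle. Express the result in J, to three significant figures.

Leg (i): W = PᵢVᵢ ln(V_f/Vᵢ) = (6738) ln(32.3/11.1) = 7197 J.
Leg (ii): W = 0.
Leg (iii): W = PΔV = (607)(11.1 − 32.3) = -12868 J.
W_net = 7197 − 12868 = -5672 J.

W_net ≈ -5670 J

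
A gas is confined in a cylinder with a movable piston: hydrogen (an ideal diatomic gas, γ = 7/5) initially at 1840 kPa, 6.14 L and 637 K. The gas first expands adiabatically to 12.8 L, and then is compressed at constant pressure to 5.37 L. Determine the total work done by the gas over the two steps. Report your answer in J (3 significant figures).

W_total ≈ 2300 J

Step 1 (adiabatic): W = (P₁V₁ − P₂V₂)/(γ−1) = (11298 − 8421)/0.4 = 7191 J.
After step 1: P = 657.9 kPa, V = 12.8 L, T = 474.8 K.
Step 2 (isobaric): W = PΔV = (657.9 kPa)(5.37 − 12.8 L) = -4888 J.
W_total = 7191 − 4888 = 2303 J.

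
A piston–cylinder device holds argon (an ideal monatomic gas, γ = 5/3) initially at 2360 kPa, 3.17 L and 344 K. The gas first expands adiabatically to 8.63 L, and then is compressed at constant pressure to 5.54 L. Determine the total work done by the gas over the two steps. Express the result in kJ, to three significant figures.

Step 1 (adiabatic): W = (P₁V₁ − P₂V₂)/(γ−1) = (7481 − 3837)/0.667 = 5466 J.
After step 1: P = 444.6 kPa, V = 8.63 L, T = 176.4 K.
Step 2 (isobaric): W = PΔV = (444.6 kPa)(5.54 − 8.63 L) = -1374 J.
W_total = 5466 − 1374 = 4092 J.

W_total ≈ 4.09 kJ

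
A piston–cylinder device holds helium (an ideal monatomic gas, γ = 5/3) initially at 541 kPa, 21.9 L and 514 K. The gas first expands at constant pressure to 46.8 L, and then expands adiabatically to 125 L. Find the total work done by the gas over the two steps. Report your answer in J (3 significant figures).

W_total ≈ 31700 J

Step 1 (isobaric): W = PΔV = (541 kPa)(46.8 − 21.9 L) = 13471 J.
After step 1: P = 541 kPa, V = 46.8 L, T = 1098 K.
Step 2 (adiabatic): W = (P₁V₁ − P₂V₂)/(γ−1) = (25319 − 13152)/0.667 = 18250 J.
W_total = 13471 + 18250 = 31721 J.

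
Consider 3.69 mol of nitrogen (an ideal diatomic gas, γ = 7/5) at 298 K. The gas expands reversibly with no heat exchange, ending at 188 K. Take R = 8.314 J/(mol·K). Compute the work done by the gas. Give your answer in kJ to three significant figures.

W ≈ 8.44 kJ

Adiabatic ⇒ Q = 0, so W_by = −ΔU = nCᵥ(T₁ − T₂).
Cᵥ = 5R/2 = 20.79 J/(mol·K).
W = (3.69)(20.79)(298 − 188) = 8437 J.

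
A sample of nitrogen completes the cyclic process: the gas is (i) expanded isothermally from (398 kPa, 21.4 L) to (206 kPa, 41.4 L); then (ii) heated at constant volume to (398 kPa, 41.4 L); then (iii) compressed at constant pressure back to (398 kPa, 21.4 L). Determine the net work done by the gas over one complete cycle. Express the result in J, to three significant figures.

W_net ≈ -2340 J

Leg (i): W = PᵢVᵢ ln(V_f/Vᵢ) = (8517) ln(41.4/21.4) = 5620 J.
Leg (ii): W = 0.
Leg (iii): W = PΔV = (398)(21.4 − 41.4) = -7960 J.
W_net = 5620 − 7960 = -2340 J.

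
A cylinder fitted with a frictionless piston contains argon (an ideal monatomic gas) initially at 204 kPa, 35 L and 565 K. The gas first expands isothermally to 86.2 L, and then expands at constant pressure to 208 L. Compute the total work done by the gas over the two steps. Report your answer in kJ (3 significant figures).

Step 1 (isothermal): W = P₁V₁ ln(V₂/V₁) = (7140) ln(86.2/35) = 6435 J.
After step 1: P = 82.83 kPa, V = 86.2 L, T = 565 K.
Step 2 (isobaric): W = PΔV = (82.83 kPa)(208 − 86.2 L) = 10089 J.
W_total = 6435 + 10089 = 16524 J.

W_total ≈ 16.5 kJ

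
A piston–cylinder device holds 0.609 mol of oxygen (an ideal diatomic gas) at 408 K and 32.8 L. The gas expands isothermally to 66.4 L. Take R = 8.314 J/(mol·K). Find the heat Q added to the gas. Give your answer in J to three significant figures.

Isothermal ⇒ ΔU = 0, so Q = W = nRT ln(V₂/V₁).
Q = (0.609)(8.314)(408) ln(66.4/32.8) = 2066 × 0.7053 = 1457 J.

Q ≈ 1460 J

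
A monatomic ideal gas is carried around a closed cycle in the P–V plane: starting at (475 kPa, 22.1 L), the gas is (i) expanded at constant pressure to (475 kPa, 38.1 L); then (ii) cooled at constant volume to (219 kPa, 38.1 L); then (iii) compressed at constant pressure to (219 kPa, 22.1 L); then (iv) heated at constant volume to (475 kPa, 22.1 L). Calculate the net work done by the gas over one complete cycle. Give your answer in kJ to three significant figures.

W_net ≈ 4.10 kJ

Constant-volume legs do no work.
W(i) = (475)(38.1 − 22.1) = 7600 J; W(iii) = (219)(22.1 − 38.1) = -3504 J.
W_net = 7600 − 3504 = 4096 J (the clockwise enclosed area).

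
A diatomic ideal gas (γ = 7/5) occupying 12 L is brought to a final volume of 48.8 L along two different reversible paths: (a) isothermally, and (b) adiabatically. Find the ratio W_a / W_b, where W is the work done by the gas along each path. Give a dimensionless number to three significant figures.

W_a / W_b ≈ 1.31

Path (a) isothermal: W = P₁V₁ ln(V₂/V₁) → W_a/(P₁V₁) = 1.403.
Path (b) adiabatic: W = P₁V₁(1 − (V₁/V₂)^(γ−1))/(γ−1) → W_b/(P₁V₁) = 1.074.
W_a / W_b = 1.403 / 1.074 = 1.307.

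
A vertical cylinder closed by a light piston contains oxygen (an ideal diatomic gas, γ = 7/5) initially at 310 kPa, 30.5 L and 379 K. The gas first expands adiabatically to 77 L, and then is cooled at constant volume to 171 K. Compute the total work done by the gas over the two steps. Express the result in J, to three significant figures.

Step 1 (adiabatic): W = (P₁V₁ − P₂V₂)/(γ−1) = (9455 − 6528)/0.4 = 7317 J.
Step 2 (isochoric): W = 0 (constant volume).
W_total = 7317 + 0 = 7317 J.

W_total ≈ 7320 J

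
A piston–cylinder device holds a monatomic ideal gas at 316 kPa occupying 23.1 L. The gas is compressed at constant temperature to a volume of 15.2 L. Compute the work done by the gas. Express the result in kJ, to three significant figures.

W ≈ -3.06 kJ

Isothermal: W = nRT ln(V₂/V₁) = P₁V₁ ln(V₂/V₁).
P₁V₁ = (316 kPa)(23.1 L) = 7300 J.
W = 7300 × ln(15.2/23.1) = 7300 × -0.4185
W_by_gas = -3055 J.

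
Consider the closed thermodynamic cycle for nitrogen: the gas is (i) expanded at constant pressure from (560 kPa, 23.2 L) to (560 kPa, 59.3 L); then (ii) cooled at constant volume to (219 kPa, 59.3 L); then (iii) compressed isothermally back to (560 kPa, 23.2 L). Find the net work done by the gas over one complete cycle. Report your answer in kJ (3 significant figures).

Leg (i): W = PΔV = (560)(59.3 − 23.2) = 20216 J.
Leg (ii): W = 0.
Leg (iii): W = PᵢVᵢ ln(V_f/Vᵢ) = (12987) ln(23.2/59.3) = -12187 J.
W_net = 20216 − 12187 = 8029 J.

W_net ≈ 8.03 kJ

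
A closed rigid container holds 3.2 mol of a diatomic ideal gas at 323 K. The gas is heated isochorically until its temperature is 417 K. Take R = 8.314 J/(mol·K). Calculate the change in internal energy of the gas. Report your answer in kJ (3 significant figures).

ΔU ≈ 6.25 kJ

Constant volume ⇒ W = 0, so Q = ΔU = nCᵥΔT with Cᵥ = 5R/2 = 20.79 J/(mol·K).
ΔU = (3.2)(20.79)(417 − 323) = 6252 J.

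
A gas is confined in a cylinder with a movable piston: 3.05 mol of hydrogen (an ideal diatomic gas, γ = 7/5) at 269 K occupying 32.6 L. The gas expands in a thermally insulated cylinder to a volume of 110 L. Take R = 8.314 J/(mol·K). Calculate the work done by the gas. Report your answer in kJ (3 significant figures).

W ≈ 6.57 kJ

Adiabatic: TV^(γ−1) = const with γ = 7/5.
T₂ = T₁ (V₁/V₂)^(γ−1) = 269 × (32.6/110)^0.4 = 269 × 0.6148 = 165.4 K.
W_by = nCᵥ(T₁ − T₂) = (3.05)(20.79)(269 − 165.4) = 6569 J.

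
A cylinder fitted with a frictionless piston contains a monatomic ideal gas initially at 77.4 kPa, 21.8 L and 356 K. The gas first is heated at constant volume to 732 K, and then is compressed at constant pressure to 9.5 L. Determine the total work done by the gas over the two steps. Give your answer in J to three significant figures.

Step 1 (isochoric): W = 0 (constant volume).
After step 1: P = 159.1 kPa (V unchanged).
Step 2 (isobaric): W = PΔV = (159.1 kPa)(9.5 − 21.8 L) = -1958 J.
W_total = 0 − 1958 = -1958 J.

W_total ≈ -1960 J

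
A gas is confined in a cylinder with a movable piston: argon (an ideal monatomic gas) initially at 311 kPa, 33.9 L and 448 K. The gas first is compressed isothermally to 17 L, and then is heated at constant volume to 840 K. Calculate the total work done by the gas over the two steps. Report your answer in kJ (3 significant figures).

Step 1 (isothermal): W = P₁V₁ ln(V₂/V₁) = (10543) ln(17/33.9) = -7277 J.
Step 2 (isochoric): W = 0 (constant volume).
W_total = -7277 + 0 = -7277 J.

W_total ≈ -7.28 kJ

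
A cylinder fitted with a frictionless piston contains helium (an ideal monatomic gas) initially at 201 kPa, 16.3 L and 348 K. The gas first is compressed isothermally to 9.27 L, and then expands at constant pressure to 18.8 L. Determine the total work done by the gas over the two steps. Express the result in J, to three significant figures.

Step 1 (isothermal): W = P₁V₁ ln(V₂/V₁) = (3276) ln(9.27/16.3) = -1849 J.
After step 1: P = 353.4 kPa, V = 9.27 L, T = 348 K.
Step 2 (isobaric): W = PΔV = (353.4 kPa)(18.8 − 9.27 L) = 3368 J.
W_total = -1849 + 3368 = 1519 J.

W_total ≈ 1520 J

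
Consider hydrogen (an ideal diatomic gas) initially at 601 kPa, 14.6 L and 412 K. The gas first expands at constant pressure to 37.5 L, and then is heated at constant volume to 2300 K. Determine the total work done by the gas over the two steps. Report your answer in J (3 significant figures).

Step 1 (isobaric): W = PΔV = (601 kPa)(37.5 − 14.6 L) = 13763 J.
Step 2 (isochoric): W = 0 (constant volume).
W_total = 13763 + 0 = 13763 J.

W_total ≈ 13800 J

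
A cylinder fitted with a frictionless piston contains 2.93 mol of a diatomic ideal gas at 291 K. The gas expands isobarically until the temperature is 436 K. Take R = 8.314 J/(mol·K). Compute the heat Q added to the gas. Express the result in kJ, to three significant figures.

Isobaric: W = nRΔT = (2.93)(8.314)(145) = 3532 J.
ΔU = nCᵥΔT with Cᵥ = 5R/2: ΔU = (2.93)(20.79)(145) = 8831 J.
Q = ΔU + W = 8831 + 3532 = 12363 J.

Q ≈ 12.4 kJ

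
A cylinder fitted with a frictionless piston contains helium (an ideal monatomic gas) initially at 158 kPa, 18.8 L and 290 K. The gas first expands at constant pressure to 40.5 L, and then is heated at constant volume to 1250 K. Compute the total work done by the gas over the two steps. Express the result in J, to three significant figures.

Step 1 (isobaric): W = PΔV = (158 kPa)(40.5 − 18.8 L) = 3429 J.
Step 2 (isochoric): W = 0 (constant volume).
W_total = 3429 + 0 = 3429 J.

W_total ≈ 3430 J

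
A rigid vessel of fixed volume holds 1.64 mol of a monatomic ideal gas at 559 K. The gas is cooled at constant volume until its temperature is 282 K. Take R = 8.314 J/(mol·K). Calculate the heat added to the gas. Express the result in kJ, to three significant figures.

Constant volume ⇒ W = 0, so Q = ΔU = nCᵥΔT with Cᵥ = 3R/2 = 12.47 J/(mol·K).
ΔU = (1.64)(12.47)(282 − 559) = -5665 J.

Q ≈ -5.67 kJ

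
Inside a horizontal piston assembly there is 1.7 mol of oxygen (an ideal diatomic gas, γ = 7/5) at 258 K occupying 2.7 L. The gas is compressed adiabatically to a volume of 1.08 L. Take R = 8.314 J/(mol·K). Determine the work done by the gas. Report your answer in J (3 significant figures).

W ≈ -4040 J

Adiabatic: TV^(γ−1) = const with γ = 7/5.
T₂ = T₁ (V₁/V₂)^(γ−1) = 258 × (2.7/1.08)^0.4 = 258 × 1.443 = 372.2 K.
W_by = nCᵥ(T₁ − T₂) = (1.7)(20.79)(258 − 372.2) = -4036 J.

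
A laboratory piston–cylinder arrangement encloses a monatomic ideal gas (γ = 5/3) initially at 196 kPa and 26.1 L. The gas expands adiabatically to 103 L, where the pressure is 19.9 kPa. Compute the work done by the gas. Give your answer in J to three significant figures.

Adiabatic: W = (P₁V₁ − P₂V₂)/(γ − 1) with γ = 5/3.
P₁V₁ = 5116 J, P₂V₂ = 2050 J.
W = (5116 − 2050) / 0.6667 = 4599 J.

W ≈ 4600 J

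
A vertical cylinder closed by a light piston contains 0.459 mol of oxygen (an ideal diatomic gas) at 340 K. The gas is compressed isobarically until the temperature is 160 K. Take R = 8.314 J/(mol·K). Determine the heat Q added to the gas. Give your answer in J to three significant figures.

Q ≈ -2400 J

Isobaric: W = nRΔT = (0.459)(8.314)(-180) = -686.9 J.
ΔU = nCᵥΔT with Cᵥ = 5R/2: ΔU = (0.459)(20.79)(-180) = -1717 J.
Q = ΔU + W = -1717 − 686.9 = -2404 J.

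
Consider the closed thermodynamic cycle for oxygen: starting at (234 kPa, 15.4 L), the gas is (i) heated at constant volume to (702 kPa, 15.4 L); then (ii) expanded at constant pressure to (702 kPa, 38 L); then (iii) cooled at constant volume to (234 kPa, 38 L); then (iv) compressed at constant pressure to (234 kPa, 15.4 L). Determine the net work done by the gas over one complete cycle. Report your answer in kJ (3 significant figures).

Constant-volume legs do no work.
W(ii) = (702)(38 − 15.4) = 15865 J; W(iv) = (234)(15.4 − 38) = -5288 J.
W_net = 15865 − 5288 = 10577 J (the clockwise enclosed area).

W_net ≈ 10.6 kJ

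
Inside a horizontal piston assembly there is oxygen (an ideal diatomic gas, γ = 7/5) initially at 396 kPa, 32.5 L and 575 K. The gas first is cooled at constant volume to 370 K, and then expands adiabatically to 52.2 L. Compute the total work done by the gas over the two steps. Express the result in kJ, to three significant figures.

Step 1 (isochoric): W = 0 (constant volume).
After step 1: P = 254.8 kPa (V unchanged).
Step 2 (adiabatic): W = (P₁V₁ − P₂V₂)/(γ−1) = (8282 − 6852)/0.4 = 3575 J.
W_total = 0 + 3575 = 3575 J.

W_total ≈ 3.57 kJ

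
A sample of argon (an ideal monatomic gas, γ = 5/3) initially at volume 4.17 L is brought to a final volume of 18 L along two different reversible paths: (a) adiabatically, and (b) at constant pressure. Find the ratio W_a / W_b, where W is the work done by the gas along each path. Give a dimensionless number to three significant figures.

W_a / W_b ≈ 0.282

Path (a) adiabatic: W = P₁V₁(1 − (V₁/V₂)^(γ−1))/(γ−1) → W_a/(P₁V₁) = 0.9342.
Path (b) isobaric: W = P₁(V₂ − V₁) → W_b/(P₁V₁) = 3.317.
W_a / W_b = 0.9342 / 3.317 = 0.2817.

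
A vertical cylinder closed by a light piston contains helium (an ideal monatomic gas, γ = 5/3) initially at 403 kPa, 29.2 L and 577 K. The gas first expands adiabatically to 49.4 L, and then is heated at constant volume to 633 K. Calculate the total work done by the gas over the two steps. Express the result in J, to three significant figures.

Step 1 (adiabatic): W = (P₁V₁ − P₂V₂)/(γ−1) = (11768 − 8288)/0.667 = 5219 J.
Step 2 (isochoric): W = 0 (constant volume).
W_total = 5219 + 0 = 5219 J.

W_total ≈ 5220 J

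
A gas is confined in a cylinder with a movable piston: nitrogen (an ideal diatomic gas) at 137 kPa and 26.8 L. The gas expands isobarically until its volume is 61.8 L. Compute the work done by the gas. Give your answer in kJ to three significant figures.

W ≈ 4.80 kJ

Isobaric: W = P ΔV.
W = (137 kPa)(61.8 − 26.8 L) = (137)(35) = 4795 J.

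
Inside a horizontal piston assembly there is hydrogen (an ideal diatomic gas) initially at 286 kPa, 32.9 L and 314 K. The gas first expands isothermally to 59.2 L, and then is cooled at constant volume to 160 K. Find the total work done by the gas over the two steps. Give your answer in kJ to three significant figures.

Step 1 (isothermal): W = P₁V₁ ln(V₂/V₁) = (9409) ln(59.2/32.9) = 5528 J.
Step 2 (isochoric): W = 0 (constant volume).
W_total = 5528 + 0 = 5528 J.

W_total ≈ 5.53 kJ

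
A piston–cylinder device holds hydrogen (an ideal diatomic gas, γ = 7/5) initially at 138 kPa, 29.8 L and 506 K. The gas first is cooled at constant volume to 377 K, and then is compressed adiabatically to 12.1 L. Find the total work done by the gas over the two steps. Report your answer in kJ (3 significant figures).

W_total ≈ -3.33 kJ

Step 1 (isochoric): W = 0 (constant volume).
After step 1: P = 102.8 kPa (V unchanged).
Step 2 (adiabatic): W = (P₁V₁ − P₂V₂)/(γ−1) = (3064 − 4394)/0.4 = -3325 J.
W_total = 0 − 3325 = -3325 J.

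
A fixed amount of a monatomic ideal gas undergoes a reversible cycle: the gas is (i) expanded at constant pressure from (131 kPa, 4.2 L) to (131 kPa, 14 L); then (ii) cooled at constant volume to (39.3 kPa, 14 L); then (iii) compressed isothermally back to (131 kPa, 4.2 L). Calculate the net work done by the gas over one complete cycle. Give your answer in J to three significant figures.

W_net ≈ 621 J

Leg (i): W = PΔV = (131)(14 − 4.2) = 1284 J.
Leg (ii): W = 0.
Leg (iii): W = PᵢVᵢ ln(V_f/Vᵢ) = (550.2) ln(4.2/14) = -662.4 J.
W_net = 1284 − 662.4 = 621.4 J.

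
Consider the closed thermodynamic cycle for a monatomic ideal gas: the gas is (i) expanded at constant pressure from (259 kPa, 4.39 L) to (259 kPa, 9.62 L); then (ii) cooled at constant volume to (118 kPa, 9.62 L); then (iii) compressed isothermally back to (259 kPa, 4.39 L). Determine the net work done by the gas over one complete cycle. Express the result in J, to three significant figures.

Leg (i): W = PΔV = (259)(9.62 − 4.39) = 1355 J.
Leg (ii): W = 0.
Leg (iii): W = PᵢVᵢ ln(V_f/Vᵢ) = (1135) ln(4.39/9.62) = -890.6 J.
W_net = 1355 − 890.6 = 464 J.

W_net ≈ 464 J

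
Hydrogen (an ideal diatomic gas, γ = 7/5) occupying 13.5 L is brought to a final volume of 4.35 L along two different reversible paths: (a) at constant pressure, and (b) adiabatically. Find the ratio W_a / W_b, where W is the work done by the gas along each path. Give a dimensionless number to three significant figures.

Path (a) isobaric: W = P₁(V₂ − V₁) → W_a/(P₁V₁) = -0.6778.
Path (b) adiabatic: W = P₁V₁(1 − (V₁/V₂)^(γ−1))/(γ−1) → W_b/(P₁V₁) = -1.433.
W_a / W_b = -0.6778 / -1.433 = 0.4731.

W_a / W_b ≈ 0.473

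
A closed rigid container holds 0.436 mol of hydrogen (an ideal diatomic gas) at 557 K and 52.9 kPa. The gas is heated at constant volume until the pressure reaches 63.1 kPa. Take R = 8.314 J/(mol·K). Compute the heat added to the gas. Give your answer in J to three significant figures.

Constant volume ⇒ W = 0, so Q = ΔU = nCᵥΔT with Cᵥ = 5R/2 = 20.79 J/(mol·K).
At constant V, T₂/T₁ = P₂/P₁ ⇒ ΔT = T₁(P₂/P₁ − 1) = 557·(63.1/52.9 − 1) = 107.4 K.
ΔU = (0.436)(20.79)(107.4) = 973.3 J.

Q ≈ 973 J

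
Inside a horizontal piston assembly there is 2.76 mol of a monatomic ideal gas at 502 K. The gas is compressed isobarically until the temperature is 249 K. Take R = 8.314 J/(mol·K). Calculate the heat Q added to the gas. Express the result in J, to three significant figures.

Isobaric: W = nRΔT = (2.76)(8.314)(-253) = -5805 J.
ΔU = nCᵥΔT with Cᵥ = 3R/2: ΔU = (2.76)(12.47)(-253) = -8708 J.
Q = ΔU + W = -8708 − 5805 = -14514 J.

Q ≈ -14500 J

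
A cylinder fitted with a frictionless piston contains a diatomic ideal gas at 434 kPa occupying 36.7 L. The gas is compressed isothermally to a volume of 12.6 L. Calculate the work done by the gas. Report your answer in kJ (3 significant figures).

W ≈ -17.0 kJ

Isothermal: W = nRT ln(V₂/V₁) = P₁V₁ ln(V₂/V₁).
P₁V₁ = (434 kPa)(36.7 L) = 15928 J.
W = 15928 × ln(12.6/36.7) = 15928 × -1.069
W_by_gas = -17028 J.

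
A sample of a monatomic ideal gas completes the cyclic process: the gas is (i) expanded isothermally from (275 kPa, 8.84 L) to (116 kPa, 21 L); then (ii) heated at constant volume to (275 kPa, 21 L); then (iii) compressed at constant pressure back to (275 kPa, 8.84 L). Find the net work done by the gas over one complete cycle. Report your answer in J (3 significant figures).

Leg (i): W = PᵢVᵢ ln(V_f/Vᵢ) = (2431) ln(21/8.84) = 2103 J.
Leg (ii): W = 0.
Leg (iii): W = PΔV = (275)(8.84 − 21) = -3344 J.
W_net = 2103 − 3344 = -1241 J.

W_net ≈ -1240 J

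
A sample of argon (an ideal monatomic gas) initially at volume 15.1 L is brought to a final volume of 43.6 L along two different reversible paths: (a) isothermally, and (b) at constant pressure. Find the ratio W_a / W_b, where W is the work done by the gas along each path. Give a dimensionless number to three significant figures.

W_a / W_b ≈ 0.562

Path (a) isothermal: W = P₁V₁ ln(V₂/V₁) → W_a/(P₁V₁) = 1.06.
Path (b) isobaric: W = P₁(V₂ − V₁) → W_b/(P₁V₁) = 1.887.
W_a / W_b = 1.06 / 1.887 = 0.5618.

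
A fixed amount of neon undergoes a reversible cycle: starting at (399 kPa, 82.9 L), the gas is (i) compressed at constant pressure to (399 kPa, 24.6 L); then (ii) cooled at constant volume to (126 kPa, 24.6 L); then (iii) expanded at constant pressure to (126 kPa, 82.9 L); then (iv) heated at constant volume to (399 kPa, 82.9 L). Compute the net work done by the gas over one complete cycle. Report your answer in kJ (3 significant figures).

Constant-volume legs do no work.
W(i) = (399)(24.6 − 82.9) = -23262 J; W(iii) = (126)(82.9 − 24.6) = 7346 J.
W_net = -23262 + 7346 = -15916 J (the counter-clockwise enclosed area).

W_net ≈ -15.9 kJ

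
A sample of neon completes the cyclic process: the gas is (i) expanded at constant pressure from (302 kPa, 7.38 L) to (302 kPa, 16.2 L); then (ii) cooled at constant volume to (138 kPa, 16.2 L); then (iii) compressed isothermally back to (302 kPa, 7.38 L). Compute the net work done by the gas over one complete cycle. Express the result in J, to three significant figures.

W_net ≈ 906 J

Leg (i): W = PΔV = (302)(16.2 − 7.38) = 2664 J.
Leg (ii): W = 0.
Leg (iii): W = PᵢVᵢ ln(V_f/Vᵢ) = (2236) ln(7.38/16.2) = -1758 J.
W_net = 2664 − 1758 = 905.9 J.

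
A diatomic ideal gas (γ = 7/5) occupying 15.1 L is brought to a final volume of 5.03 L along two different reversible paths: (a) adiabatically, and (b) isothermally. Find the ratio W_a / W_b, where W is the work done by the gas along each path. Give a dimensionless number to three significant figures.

W_a / W_b ≈ 1.26

Path (a) adiabatic: W = P₁V₁(1 − (V₁/V₂)^(γ−1))/(γ−1) → W_a/(P₁V₁) = -1.381.
Path (b) isothermal: W = P₁V₁ ln(V₂/V₁) → W_b/(P₁V₁) = -1.099.
W_a / W_b = -1.381 / -1.099 = 1.256.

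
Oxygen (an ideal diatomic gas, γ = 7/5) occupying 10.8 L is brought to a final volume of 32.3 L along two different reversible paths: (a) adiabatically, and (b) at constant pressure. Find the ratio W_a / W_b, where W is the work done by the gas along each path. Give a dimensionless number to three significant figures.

Path (a) adiabatic: W = P₁V₁(1 − (V₁/V₂)^(γ−1))/(γ−1) → W_a/(P₁V₁) = 0.887.
Path (b) isobaric: W = P₁(V₂ − V₁) → W_b/(P₁V₁) = 1.991.
W_a / W_b = 0.887 / 1.991 = 0.4456.

W_a / W_b ≈ 0.446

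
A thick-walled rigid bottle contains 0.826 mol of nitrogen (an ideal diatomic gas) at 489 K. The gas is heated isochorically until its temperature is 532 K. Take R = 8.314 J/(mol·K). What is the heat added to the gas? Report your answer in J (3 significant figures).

Q ≈ 738 J

Constant volume ⇒ W = 0, so Q = ΔU = nCᵥΔT with Cᵥ = 5R/2 = 20.79 J/(mol·K).
ΔU = (0.826)(20.79)(532 − 489) = 738.2 J.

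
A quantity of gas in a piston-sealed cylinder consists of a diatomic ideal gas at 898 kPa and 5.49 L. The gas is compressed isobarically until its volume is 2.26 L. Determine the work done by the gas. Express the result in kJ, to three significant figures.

Isobaric: W = P ΔV.
W = (898 kPa)(2.26 − 5.49 L) = (898)(-3.23) = -2901 J.

W ≈ -2.90 kJ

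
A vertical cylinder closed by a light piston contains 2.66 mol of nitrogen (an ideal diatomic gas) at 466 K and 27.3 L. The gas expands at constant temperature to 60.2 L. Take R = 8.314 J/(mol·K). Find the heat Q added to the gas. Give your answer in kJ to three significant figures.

Q ≈ 8.15 kJ

Isothermal ⇒ ΔU = 0, so Q = W = nRT ln(V₂/V₁).
Q = (2.66)(8.314)(466) ln(60.2/27.3) = 10306 × 0.7908 = 8150 J.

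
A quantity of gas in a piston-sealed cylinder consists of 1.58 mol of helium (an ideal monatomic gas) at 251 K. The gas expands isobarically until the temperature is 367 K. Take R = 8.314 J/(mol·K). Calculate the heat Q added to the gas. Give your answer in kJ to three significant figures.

Q ≈ 3.81 kJ

Isobaric: W = nRΔT = (1.58)(8.314)(116) = 1524 J.
ΔU = nCᵥΔT with Cᵥ = 3R/2: ΔU = (1.58)(12.47)(116) = 2286 J.
Q = ΔU + W = 2286 + 1524 = 3809 J.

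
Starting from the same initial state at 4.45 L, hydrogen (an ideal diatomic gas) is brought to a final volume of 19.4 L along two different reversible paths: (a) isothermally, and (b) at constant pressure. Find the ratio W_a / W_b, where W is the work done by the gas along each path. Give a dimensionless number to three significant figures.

W_a / W_b ≈ 0.438

Path (a) isothermal: W = P₁V₁ ln(V₂/V₁) → W_a/(P₁V₁) = 1.472.
Path (b) isobaric: W = P₁(V₂ − V₁) → W_b/(P₁V₁) = 3.36.
W_a / W_b = 1.472 / 3.36 = 0.4383.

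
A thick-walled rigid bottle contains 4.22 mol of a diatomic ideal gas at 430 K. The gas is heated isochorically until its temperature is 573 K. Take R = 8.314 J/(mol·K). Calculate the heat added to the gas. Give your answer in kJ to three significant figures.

Constant volume ⇒ W = 0, so Q = ΔU = nCᵥΔT with Cᵥ = 5R/2 = 20.79 J/(mol·K).
ΔU = (4.22)(20.79)(573 − 430) = 12543 J.

Q ≈ 12.5 kJ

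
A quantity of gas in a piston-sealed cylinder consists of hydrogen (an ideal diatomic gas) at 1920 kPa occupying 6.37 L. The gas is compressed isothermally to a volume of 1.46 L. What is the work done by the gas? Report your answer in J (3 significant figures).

W ≈ -18000 J

Isothermal: W = nRT ln(V₂/V₁) = P₁V₁ ln(V₂/V₁).
P₁V₁ = (1920 kPa)(6.37 L) = 12230 J.
W = 12230 × ln(1.46/6.37) = 12230 × -1.473
W_by_gas = -18017 J.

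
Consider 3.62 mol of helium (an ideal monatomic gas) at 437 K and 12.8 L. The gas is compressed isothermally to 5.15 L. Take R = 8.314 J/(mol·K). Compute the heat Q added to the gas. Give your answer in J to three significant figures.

Q ≈ -12000 J

Isothermal ⇒ ΔU = 0, so Q = W = nRT ln(V₂/V₁).
Q = (3.62)(8.314)(437) ln(5.15/12.8) = 13152 × -0.9104 = -11974 J.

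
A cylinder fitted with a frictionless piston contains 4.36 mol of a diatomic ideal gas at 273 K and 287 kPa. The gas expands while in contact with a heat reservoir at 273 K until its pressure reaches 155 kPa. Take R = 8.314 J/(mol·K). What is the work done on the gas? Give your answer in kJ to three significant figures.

W ≈ -6.10 kJ

Isothermal process: W = nRT ln(V₂/V₁) = nRT ln(P₁/P₂).
W = (4.36)(8.314)(273) × ln(287/155)
  = 9896 × ln(1.852) = 9896 × 0.6161
W_by_gas = 6096 J; work on gas = −W_by = -6096 J.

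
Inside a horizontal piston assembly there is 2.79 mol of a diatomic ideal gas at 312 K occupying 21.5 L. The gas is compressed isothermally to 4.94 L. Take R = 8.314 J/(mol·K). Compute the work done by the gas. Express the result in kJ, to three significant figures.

W ≈ -10.6 kJ

Isothermal: W = nRT ln(V₂/V₁).
W = (2.79)(8.314)(312) × ln(4.94/21.5)
  = 7237 × -1.471
W_by_gas = -10644 J.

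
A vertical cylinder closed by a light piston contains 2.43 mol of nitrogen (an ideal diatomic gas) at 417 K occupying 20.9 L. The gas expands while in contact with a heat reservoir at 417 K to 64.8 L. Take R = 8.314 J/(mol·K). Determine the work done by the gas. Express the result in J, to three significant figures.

Isothermal: W = nRT ln(V₂/V₁).
W = (2.43)(8.314)(417) × ln(64.8/20.9)
  = 8425 × 1.132
W_by_gas = 9533 J.

W ≈ 9530 J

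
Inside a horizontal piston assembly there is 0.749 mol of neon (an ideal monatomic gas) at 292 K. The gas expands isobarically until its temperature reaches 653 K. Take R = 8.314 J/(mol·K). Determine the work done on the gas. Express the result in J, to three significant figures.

W ≈ -2250 J

Isobaric: W = P ΔV = nR ΔT.
W = (0.749)(8.314)(653 − 292) = 2248 J.
Work on gas = −W_by = -2248 J.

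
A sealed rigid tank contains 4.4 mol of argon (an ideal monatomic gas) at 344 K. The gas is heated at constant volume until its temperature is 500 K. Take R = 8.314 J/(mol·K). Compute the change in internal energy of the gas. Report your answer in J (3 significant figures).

ΔU ≈ 8560 J

Constant volume ⇒ W = 0, so Q = ΔU = nCᵥΔT with Cᵥ = 3R/2 = 12.47 J/(mol·K).
ΔU = (4.4)(12.47)(500 − 344) = 8560 J.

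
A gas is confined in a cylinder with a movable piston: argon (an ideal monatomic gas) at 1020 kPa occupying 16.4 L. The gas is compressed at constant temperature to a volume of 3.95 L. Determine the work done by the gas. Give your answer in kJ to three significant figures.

Isothermal: W = nRT ln(V₂/V₁) = P₁V₁ ln(V₂/V₁).
P₁V₁ = (1020 kPa)(16.4 L) = 16728 J.
W = 16728 × ln(3.95/16.4) = 16728 × -1.424
W_by_gas = -23813 J.

W ≈ -23.8 kJ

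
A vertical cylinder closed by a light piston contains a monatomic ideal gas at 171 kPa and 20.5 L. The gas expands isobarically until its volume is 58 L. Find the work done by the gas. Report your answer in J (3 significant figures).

W ≈ 6410 J

Isobaric: W = P ΔV.
W = (171 kPa)(58 − 20.5 L) = (171)(37.5) = 6412 J.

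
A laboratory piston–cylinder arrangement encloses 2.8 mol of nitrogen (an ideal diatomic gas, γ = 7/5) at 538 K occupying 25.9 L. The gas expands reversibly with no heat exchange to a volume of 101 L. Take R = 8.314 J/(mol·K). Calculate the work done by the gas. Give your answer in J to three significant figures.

W ≈ 13100 J

Adiabatic: TV^(γ−1) = const with γ = 7/5.
T₂ = T₁ (V₁/V₂)^(γ−1) = 538 × (25.9/101)^0.4 = 538 × 0.5802 = 312.2 K.
W_by = nCᵥ(T₁ − T₂) = (2.8)(20.79)(538 − 312.2) = 13144 J.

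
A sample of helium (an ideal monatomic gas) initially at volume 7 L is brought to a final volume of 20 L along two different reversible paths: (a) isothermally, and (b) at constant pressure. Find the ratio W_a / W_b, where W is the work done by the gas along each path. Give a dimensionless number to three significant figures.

Path (a) isothermal: W = P₁V₁ ln(V₂/V₁) → W_a/(P₁V₁) = 1.05.
Path (b) isobaric: W = P₁(V₂ − V₁) → W_b/(P₁V₁) = 1.857.
W_a / W_b = 1.05 / 1.857 = 0.5653.

W_a / W_b ≈ 0.565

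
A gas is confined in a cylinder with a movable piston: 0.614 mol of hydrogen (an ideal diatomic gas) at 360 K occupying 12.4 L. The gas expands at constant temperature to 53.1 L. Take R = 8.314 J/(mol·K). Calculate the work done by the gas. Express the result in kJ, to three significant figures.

Isothermal: W = nRT ln(V₂/V₁).
W = (0.614)(8.314)(360) × ln(53.1/12.4)
  = 1838 × 1.454
W_by_gas = 2673 J.

W ≈ 2.67 kJ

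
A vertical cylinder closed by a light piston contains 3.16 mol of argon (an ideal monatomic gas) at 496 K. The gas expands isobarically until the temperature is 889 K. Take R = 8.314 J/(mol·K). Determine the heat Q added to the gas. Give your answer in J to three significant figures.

Q ≈ 25800 J

Isobaric: W = nRΔT = (3.16)(8.314)(393) = 10325 J.
ΔU = nCᵥΔT with Cᵥ = 3R/2: ΔU = (3.16)(12.47)(393) = 15487 J.
Q = ΔU + W = 15487 + 10325 = 25812 J.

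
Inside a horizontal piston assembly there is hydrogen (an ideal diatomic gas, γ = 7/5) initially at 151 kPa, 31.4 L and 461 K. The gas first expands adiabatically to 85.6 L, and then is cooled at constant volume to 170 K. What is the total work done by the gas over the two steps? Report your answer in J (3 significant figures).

Step 1 (adiabatic): W = (P₁V₁ − P₂V₂)/(γ−1) = (4741 − 3175)/0.4 = 3917 J.
Step 2 (isochoric): W = 0 (constant volume).
W_total = 3917 + 0 = 3917 J.

W_total ≈ 3920 J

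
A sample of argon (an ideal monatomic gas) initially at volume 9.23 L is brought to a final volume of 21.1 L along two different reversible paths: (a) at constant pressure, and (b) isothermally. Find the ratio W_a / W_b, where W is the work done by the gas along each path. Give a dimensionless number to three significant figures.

W_a / W_b ≈ 1.56

Path (a) isobaric: W = P₁(V₂ − V₁) → W_a/(P₁V₁) = 1.286.
Path (b) isothermal: W = P₁V₁ ln(V₂/V₁) → W_b/(P₁V₁) = 0.8268.
W_a / W_b = 1.286 / 0.8268 = 1.555.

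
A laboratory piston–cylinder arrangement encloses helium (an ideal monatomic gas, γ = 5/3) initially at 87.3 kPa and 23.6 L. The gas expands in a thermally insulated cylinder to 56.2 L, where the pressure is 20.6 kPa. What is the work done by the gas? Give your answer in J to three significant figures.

Adiabatic: W = (P₁V₁ − P₂V₂)/(γ − 1) with γ = 5/3.
P₁V₁ = 2060 J, P₂V₂ = 1158 J.
W = (2060 − 1158) / 0.6667 = 1354 J.

W ≈ 1350 J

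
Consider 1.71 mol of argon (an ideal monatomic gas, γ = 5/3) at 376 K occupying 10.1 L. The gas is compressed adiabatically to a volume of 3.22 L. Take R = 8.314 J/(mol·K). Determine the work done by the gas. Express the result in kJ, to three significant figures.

W ≈ -9.16 kJ

Adiabatic: TV^(γ−1) = const with γ = 5/3.
T₂ = T₁ (V₁/V₂)^(γ−1) = 376 × (10.1/3.22)^0.667 = 376 × 2.143 = 805.7 K.
W_by = nCᵥ(T₁ − T₂) = (1.71)(12.47)(376 − 805.7) = -9163 J.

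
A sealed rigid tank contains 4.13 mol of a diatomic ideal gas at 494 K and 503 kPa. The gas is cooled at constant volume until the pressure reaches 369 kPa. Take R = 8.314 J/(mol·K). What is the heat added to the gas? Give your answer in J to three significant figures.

Constant volume ⇒ W = 0, so Q = ΔU = nCᵥΔT with Cᵥ = 5R/2 = 20.79 J/(mol·K).
At constant V, T₂/T₁ = P₂/P₁ ⇒ ΔT = T₁(P₂/P₁ − 1) = 494·(369/503 − 1) = -131.6 K.
ΔU = (4.13)(20.79)(-131.6) = -11297 J.

Q ≈ -11300 J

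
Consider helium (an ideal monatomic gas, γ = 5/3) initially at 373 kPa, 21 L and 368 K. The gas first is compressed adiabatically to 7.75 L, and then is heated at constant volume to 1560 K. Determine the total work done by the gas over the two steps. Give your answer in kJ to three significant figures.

W_total ≈ -11.1 kJ

Step 1 (adiabatic): W = (P₁V₁ − P₂V₂)/(γ−1) = (7833 − 15224)/0.667 = -11087 J.
Step 2 (isochoric): W = 0 (constant volume).
W_total = -11087 + 0 = -11087 J.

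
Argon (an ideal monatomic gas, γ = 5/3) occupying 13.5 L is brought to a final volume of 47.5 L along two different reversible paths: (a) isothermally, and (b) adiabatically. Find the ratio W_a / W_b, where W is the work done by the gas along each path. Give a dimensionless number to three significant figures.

Path (a) isothermal: W = P₁V₁ ln(V₂/V₁) → W_a/(P₁V₁) = 1.258.
Path (b) adiabatic: W = P₁V₁(1 − (V₁/V₂)^(γ−1))/(γ−1) → W_b/(P₁V₁) = 0.8516.
W_a / W_b = 1.258 / 0.8516 = 1.477.

W_a / W_b ≈ 1.48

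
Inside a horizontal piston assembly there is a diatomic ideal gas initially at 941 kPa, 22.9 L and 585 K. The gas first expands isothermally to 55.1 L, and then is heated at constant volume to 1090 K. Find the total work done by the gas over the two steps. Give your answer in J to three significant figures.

W_total ≈ 18900 J

Step 1 (isothermal): W = P₁V₁ ln(V₂/V₁) = (21549) ln(55.1/22.9) = 18920 J.
Step 2 (isochoric): W = 0 (constant volume).
W_total = 18920 + 0 = 18920 J.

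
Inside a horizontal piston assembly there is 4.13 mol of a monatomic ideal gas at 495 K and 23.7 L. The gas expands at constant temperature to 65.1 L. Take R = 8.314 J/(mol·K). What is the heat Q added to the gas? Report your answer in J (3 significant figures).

Isothermal ⇒ ΔU = 0, so Q = W = nRT ln(V₂/V₁).
Q = (4.13)(8.314)(495) ln(65.1/23.7) = 16997 × 1.01 = 17174 J.

Q ≈ 17200 J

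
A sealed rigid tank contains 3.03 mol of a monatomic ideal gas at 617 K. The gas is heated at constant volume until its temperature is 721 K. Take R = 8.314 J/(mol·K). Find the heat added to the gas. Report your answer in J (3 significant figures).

Q ≈ 3930 J

Constant volume ⇒ W = 0, so Q = ΔU = nCᵥΔT with Cᵥ = 3R/2 = 12.47 J/(mol·K).
ΔU = (3.03)(12.47)(721 − 617) = 3930 J.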